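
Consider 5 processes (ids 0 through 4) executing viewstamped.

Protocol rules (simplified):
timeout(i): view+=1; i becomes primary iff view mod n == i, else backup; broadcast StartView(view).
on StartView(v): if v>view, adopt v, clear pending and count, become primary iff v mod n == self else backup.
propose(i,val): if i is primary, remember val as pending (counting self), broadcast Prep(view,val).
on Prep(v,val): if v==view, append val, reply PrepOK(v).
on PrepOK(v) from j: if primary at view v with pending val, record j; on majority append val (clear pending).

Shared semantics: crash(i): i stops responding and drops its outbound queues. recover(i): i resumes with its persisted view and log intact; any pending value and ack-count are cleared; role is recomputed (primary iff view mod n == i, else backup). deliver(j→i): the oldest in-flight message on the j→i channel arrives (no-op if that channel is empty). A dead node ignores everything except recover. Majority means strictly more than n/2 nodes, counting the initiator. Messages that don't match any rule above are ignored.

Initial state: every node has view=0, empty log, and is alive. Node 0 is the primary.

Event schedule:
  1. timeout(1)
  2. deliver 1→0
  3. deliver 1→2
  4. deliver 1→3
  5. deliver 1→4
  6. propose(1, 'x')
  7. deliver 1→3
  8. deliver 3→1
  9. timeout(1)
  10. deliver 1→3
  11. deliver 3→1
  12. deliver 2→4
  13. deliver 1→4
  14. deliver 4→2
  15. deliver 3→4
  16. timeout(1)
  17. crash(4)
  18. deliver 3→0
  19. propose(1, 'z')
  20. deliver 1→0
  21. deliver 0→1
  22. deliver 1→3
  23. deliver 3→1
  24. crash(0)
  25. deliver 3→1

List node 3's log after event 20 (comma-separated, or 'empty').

x

[1] timeout(1) → N1(prim v1 [-])
[2] deliver 1→0 → N0(back v1 [-])
[3] deliver 1→2 → N2(back v1 [-])
[4] deliver 1→3 → N3(back v1 [-])
[5] deliver 1→4 → N4(back v1 [-])
[6] propose(1,'x') → ∅
[7] deliver 1→3 → N3(back v1 [x])
[8] deliver 3→1 → ∅
[9] timeout(1) → N1(back v2 [-])
[10] deliver 1→3 → N3(back v2 [x])
[11] deliver 3→1 → ∅
[12] deliver 2→4 → ∅
[13] deliver 1→4 → N4(back v1 [x])
[14] deliver 4→2 → ∅
[15] deliver 3→4 → ∅
[16] timeout(1) → N1(back v3 [-])
[17] crash(4) → N4(✗back v1 [x])
[18] deliver 3→0 → ∅
[19] propose(1,'z') → ∅
[20] deliver 1→0 → N0(back v1 [x])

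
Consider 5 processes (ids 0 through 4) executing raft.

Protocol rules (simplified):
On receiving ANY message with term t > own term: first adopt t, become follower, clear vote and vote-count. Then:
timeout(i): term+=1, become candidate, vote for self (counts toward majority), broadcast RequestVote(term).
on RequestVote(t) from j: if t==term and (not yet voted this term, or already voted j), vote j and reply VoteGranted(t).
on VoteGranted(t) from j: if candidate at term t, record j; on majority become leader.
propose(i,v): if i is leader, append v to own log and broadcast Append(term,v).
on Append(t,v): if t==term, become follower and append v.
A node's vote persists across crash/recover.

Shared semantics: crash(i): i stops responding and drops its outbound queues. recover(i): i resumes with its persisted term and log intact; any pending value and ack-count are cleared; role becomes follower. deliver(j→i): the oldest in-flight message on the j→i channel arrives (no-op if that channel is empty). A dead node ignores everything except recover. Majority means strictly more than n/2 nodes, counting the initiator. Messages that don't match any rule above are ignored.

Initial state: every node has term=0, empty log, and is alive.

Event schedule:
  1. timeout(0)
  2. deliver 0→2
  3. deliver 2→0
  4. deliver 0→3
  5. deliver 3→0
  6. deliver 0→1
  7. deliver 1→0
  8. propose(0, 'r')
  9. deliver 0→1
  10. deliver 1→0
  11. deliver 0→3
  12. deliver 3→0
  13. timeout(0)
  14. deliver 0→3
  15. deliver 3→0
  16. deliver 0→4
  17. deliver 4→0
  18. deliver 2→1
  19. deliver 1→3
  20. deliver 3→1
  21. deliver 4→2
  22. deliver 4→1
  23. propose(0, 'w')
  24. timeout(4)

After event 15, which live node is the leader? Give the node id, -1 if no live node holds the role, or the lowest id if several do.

after 1 — timeout(0): n0:cand/t1/[-]
after 2 — deliver 0→2: n2:foll/t1/[-]
after 3 — deliver 2→0: ·
after 4 — deliver 0→3: n3:foll/t1/[-]
after 5 — deliver 3→0: n0:lead/t1/[-]
after 6 — deliver 0→1: n1:foll/t1/[-]
after 7 — deliver 1→0: ·
after 8 — propose(0,'r'): n0:lead/t1/[r]
after 9 — deliver 0→1: n1:foll/t1/[r]
after 10 — deliver 1→0: ·
after 11 — deliver 0→3: n3:foll/t1/[r]
after 12 — deliver 3→0: ·
after 13 — timeout(0): n0:cand/t2/[r]
after 14 — deliver 0→3: n3:foll/t2/[r]
after 15 — deliver 3→0: ·

-1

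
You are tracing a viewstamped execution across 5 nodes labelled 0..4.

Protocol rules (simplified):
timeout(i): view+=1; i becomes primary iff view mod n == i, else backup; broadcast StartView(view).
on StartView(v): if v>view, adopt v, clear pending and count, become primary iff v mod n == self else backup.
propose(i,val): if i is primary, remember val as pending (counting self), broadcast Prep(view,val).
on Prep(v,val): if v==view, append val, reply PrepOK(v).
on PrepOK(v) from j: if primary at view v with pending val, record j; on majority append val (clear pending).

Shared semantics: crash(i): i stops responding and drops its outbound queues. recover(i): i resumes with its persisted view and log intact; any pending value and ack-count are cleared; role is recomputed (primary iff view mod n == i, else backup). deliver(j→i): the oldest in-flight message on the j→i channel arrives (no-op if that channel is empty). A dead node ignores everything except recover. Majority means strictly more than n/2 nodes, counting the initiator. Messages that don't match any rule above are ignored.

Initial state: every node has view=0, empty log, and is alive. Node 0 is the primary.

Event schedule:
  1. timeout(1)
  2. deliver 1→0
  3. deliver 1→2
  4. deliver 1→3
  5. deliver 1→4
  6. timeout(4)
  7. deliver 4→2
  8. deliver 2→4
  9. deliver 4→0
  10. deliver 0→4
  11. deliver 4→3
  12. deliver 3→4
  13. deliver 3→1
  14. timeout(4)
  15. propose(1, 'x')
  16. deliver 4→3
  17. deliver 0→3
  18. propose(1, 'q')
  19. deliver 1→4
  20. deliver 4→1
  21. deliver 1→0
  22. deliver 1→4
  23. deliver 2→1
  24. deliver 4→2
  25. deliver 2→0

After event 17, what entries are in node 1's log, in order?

step 1 timeout(1): 1={prim,v=1,log=-}
step 2 deliver 1→0: 0={back,v=1,log=-}
step 3 deliver 1→2: 2={back,v=1,log=-}
step 4 deliver 1→3: 3={back,v=1,log=-}
step 5 deliver 1→4: 4={back,v=1,log=-}
step 6 timeout(4): 4={back,v=2,log=-}
step 7 deliver 4→2: 2={prim,v=2,log=-}
step 8 deliver 2→4: —
step 9 deliver 4→0: 0={back,v=2,log=-}
step 10 deliver 0→4: —
step 11 deliver 4→3: 3={back,v=2,log=-}
step 12 deliver 3→4: —
step 13 deliver 3→1: —
step 14 timeout(4): 4={back,v=3,log=-}
step 15 propose(1,'x'): —
step 16 deliver 4→3: 3={prim,v=3,log=-}
step 17 deliver 0→3: —

empty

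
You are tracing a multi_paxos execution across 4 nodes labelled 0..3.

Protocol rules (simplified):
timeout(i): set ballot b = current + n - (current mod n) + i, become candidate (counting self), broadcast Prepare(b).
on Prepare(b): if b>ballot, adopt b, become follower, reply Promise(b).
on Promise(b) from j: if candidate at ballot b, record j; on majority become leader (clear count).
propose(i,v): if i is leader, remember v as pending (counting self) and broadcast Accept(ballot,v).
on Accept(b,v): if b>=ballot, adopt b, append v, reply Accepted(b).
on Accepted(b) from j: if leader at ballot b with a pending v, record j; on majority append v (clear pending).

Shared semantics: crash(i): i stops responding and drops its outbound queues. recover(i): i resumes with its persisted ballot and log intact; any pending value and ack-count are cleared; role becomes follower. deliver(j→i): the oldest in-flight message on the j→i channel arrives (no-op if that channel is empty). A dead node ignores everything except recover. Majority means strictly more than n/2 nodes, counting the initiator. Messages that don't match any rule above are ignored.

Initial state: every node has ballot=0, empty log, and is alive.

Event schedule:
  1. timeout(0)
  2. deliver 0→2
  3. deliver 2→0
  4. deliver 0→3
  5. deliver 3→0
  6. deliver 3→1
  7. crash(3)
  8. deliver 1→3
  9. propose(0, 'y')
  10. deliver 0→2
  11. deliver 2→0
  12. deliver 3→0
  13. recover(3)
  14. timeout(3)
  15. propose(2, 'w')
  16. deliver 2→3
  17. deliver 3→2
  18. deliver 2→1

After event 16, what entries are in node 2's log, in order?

y

1. timeout(0):  <0:cand b4 ->
2. deliver 0→2:  <2:foll b4 ->
3. deliver 2→0:  nop
4. deliver 0→3:  <3:foll b4 ->
5. deliver 3→0:  <0:lead b4 ->
6. deliver 3→1:  nop
7. crash(3):  <3:✗foll b4 ->
8. deliver 1→3:  nop
9. propose(0,'y'):  nop
10. deliver 0→2:  <2:foll b4 y>
11. deliver 2→0:  nop
12. deliver 3→0:  nop
13. recover(3):  <3:foll b4 ->
14. timeout(3):  <3:cand b11 ->
15. propose(2,'w'):  nop
16. deliver 2→3:  nop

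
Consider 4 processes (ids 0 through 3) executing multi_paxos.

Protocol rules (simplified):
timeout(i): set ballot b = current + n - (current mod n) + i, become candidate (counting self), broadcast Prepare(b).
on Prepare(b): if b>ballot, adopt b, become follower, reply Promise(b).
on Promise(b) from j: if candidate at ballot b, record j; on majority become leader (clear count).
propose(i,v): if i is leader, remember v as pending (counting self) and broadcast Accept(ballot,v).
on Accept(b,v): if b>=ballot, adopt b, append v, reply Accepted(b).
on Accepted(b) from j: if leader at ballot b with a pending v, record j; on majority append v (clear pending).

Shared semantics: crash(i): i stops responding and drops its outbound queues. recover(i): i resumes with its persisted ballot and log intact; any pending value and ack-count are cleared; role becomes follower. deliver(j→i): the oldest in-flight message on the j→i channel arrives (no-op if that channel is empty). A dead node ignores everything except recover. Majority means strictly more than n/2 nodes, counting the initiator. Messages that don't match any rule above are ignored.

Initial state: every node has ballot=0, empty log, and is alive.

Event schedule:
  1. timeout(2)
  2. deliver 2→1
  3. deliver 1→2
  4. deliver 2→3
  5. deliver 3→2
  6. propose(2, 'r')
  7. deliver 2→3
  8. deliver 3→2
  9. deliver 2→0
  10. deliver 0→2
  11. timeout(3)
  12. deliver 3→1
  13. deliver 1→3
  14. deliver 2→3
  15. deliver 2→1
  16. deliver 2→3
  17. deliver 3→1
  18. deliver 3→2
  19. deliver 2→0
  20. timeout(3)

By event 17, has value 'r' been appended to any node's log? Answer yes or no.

yes

[1] timeout(2) → N2(cand b6 [-])
[2] deliver 2→1 → N1(foll b6 [-])
[3] deliver 1→2 → ∅
[4] deliver 2→3 → N3(foll b6 [-])
[5] deliver 3→2 → N2(lead b6 [-])
[6] propose(2,'r') → ∅
[7] deliver 2→3 → N3(foll b6 [r])
[8] deliver 3→2 → ∅
[9] deliver 2→0 → N0(foll b6 [-])
[10] deliver 0→2 → ∅
[11] timeout(3) → N3(cand b11 [r])
[12] deliver 3→1 → N1(foll b11 [-])
[13] deliver 1→3 → ∅
[14] deliver 2→3 → ∅
[15] deliver 2→1 → ∅
[16] deliver 2→3 → ∅
[17] deliver 3→1 → ∅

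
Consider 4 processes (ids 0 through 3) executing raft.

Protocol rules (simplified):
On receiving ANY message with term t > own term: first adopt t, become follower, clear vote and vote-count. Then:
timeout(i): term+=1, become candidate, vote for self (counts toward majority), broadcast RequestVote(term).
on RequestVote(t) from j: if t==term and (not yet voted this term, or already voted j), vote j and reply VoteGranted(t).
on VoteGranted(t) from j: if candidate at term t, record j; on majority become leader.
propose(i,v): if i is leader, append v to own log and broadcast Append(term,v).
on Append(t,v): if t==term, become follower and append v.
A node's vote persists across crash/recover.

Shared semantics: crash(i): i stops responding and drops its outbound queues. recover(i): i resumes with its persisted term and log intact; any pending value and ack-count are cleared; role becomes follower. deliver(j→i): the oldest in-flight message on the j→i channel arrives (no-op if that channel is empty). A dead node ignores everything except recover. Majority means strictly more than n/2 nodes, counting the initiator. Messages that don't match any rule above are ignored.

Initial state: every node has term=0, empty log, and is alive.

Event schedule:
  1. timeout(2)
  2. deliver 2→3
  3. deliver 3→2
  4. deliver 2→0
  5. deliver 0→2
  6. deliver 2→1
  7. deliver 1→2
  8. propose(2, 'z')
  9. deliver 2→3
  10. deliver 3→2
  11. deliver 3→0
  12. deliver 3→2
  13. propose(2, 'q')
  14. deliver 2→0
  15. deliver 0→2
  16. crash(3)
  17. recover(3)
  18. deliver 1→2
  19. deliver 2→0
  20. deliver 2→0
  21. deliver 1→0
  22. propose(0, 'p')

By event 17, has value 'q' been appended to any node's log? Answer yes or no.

yes

step 1 timeout(2): 2={cand,t=1,log=-}
step 2 deliver 2→3: 3={foll,t=1,log=-}
step 3 deliver 3→2: —
step 4 deliver 2→0: 0={foll,t=1,log=-}
step 5 deliver 0→2: 2={lead,t=1,log=-}
step 6 deliver 2→1: 1={foll,t=1,log=-}
step 7 deliver 1→2: —
step 8 propose(2,'z'): 2={lead,t=1,log=z}
step 9 deliver 2→3: 3={foll,t=1,log=z}
step 10 deliver 3→2: —
step 11 deliver 3→0: —
step 12 deliver 3→2: —
step 13 propose(2,'q'): 2={lead,t=1,log=z,q}
step 14 deliver 2→0: 0={foll,t=1,log=z}
step 15 deliver 0→2: —
step 16 crash(3): 3={✗foll,t=1,log=z}
step 17 recover(3): 3={foll,t=1,log=z}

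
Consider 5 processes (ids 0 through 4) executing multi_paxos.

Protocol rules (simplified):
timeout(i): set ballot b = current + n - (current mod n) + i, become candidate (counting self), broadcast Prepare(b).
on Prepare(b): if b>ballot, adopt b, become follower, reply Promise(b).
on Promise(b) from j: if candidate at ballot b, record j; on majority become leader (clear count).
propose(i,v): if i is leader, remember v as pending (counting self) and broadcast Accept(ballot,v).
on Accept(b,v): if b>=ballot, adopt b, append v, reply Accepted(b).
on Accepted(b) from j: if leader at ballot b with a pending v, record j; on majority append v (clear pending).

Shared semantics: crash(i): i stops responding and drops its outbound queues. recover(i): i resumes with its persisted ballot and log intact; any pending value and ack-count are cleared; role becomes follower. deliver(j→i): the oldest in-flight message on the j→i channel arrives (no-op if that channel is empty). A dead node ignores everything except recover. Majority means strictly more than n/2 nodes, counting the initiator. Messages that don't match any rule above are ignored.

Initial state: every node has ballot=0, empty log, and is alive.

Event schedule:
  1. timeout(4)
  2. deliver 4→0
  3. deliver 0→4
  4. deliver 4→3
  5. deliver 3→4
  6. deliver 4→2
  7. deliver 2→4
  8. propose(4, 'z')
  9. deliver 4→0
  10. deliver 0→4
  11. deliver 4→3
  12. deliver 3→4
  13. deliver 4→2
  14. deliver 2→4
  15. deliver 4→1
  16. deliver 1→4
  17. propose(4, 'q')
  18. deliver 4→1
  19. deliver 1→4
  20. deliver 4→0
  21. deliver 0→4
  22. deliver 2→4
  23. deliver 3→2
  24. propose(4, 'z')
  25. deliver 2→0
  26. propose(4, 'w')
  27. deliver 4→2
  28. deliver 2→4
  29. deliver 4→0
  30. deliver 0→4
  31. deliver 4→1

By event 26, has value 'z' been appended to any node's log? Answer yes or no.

step 1 timeout(4): 4={cand,b=9,log=-}
step 2 deliver 4→0: 0={foll,b=9,log=-}
step 3 deliver 0→4: —
step 4 deliver 4→3: 3={foll,b=9,log=-}
step 5 deliver 3→4: 4={lead,b=9,log=-}
step 6 deliver 4→2: 2={foll,b=9,log=-}
step 7 deliver 2→4: —
step 8 propose(4,'z'): —
step 9 deliver 4→0: 0={foll,b=9,log=z}
step 10 deliver 0→4: —
step 11 deliver 4→3: 3={foll,b=9,log=z}
step 12 deliver 3→4: 4={lead,b=9,log=z}
step 13 deliver 4→2: 2={foll,b=9,log=z}
step 14 deliver 2→4: —
step 15 deliver 4→1: 1={foll,b=9,log=-}
step 16 deliver 1→4: —
step 17 propose(4,'q'): —
step 18 deliver 4→1: 1={foll,b=9,log=z}
step 19 deliver 1→4: —
step 20 deliver 4→0: 0={foll,b=9,log=z,q}
step 21 deliver 0→4: 4={lead,b=9,log=z,q}
step 22 deliver 2→4: —
step 23 deliver 3→2: —
step 24 propose(4,'z'): —
step 25 deliver 2→0: —
step 26 propose(4,'w'): —

yes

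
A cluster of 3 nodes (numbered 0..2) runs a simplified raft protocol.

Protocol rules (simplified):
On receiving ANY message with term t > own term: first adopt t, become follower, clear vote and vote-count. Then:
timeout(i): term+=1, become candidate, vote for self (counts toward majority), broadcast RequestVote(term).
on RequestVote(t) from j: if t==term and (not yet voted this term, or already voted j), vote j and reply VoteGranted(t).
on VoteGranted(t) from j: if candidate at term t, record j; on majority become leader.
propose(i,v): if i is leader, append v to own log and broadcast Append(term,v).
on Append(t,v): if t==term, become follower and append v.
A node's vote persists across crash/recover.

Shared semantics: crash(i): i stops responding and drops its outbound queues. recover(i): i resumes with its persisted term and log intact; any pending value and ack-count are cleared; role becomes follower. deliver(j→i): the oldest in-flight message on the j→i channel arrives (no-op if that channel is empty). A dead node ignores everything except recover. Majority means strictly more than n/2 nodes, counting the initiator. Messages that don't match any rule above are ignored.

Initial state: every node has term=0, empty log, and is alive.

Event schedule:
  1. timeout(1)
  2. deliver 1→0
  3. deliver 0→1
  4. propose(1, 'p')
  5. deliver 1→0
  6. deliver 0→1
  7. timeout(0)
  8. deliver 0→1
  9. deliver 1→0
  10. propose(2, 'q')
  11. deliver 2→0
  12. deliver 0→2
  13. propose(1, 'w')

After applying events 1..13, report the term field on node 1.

2

1. timeout(1):  <1:cand t1 ->
2. deliver 1→0:  <0:foll t1 ->
3. deliver 0→1:  <1:lead t1 ->
4. propose(1,'p'):  <1:lead t1 p>
5. deliver 1→0:  <0:foll t1 p>
6. deliver 0→1:  nop
7. timeout(0):  <0:cand t2 p>
8. deliver 0→1:  <1:foll t2 p>
9. deliver 1→0:  <0:lead t2 p>
10. propose(2,'q'):  nop
11. deliver 2→0:  nop
12. deliver 0→2:  <2:foll t2 ->
13. propose(1,'w'):  nop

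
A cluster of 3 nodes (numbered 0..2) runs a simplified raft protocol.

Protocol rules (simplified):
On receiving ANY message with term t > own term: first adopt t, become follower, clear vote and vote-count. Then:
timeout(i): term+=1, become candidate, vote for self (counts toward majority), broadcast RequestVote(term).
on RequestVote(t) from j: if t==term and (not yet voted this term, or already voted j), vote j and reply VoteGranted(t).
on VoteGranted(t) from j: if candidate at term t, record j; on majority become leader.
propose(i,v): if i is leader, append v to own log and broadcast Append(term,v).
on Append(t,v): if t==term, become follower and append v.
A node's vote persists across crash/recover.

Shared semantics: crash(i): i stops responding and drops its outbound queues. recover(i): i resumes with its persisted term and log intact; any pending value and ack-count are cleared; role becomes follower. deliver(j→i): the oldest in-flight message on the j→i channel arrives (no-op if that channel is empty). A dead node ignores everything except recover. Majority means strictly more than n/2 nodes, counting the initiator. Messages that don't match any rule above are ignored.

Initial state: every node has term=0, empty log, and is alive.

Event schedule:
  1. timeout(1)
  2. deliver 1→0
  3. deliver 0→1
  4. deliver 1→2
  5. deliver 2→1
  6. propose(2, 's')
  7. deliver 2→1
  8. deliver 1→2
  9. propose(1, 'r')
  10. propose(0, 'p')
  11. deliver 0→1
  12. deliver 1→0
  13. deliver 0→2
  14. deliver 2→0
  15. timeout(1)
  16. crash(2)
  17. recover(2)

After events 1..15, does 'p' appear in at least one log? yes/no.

no

after 1 — timeout(1): n1:cand/t1/[-]
after 2 — deliver 1→0: n0:foll/t1/[-]
after 3 — deliver 0→1: n1:lead/t1/[-]
after 4 — deliver 1→2: n2:foll/t1/[-]
after 5 — deliver 2→1: ·
after 6 — propose(2,'s'): ·
after 7 — deliver 2→1: ·
after 8 — deliver 1→2: ·
after 9 — propose(1,'r'): n1:lead/t1/[r]
after 10 — propose(0,'p'): ·
after 11 — deliver 0→1: ·
after 12 — deliver 1→0: n0:foll/t1/[r]
after 13 — deliver 0→2: ·
after 14 — deliver 2→0: ·
after 15 — timeout(1): n1:cand/t2/[r]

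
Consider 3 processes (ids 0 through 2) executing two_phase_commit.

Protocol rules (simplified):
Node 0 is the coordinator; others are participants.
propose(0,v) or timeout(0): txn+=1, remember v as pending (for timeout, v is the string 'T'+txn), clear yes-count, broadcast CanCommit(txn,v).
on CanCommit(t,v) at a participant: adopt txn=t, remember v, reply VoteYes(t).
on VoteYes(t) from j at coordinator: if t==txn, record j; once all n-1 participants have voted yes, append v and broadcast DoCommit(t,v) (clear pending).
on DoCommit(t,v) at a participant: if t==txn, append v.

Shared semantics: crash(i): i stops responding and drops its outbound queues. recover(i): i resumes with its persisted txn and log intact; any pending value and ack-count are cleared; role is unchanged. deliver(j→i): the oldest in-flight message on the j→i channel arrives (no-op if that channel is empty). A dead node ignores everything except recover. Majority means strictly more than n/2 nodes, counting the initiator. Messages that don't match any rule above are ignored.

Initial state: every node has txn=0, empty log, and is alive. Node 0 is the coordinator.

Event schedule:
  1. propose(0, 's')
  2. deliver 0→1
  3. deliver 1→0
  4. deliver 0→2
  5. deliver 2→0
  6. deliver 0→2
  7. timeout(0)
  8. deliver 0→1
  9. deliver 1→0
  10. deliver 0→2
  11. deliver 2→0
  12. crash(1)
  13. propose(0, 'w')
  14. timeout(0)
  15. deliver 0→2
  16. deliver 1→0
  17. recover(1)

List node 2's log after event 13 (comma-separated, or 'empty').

after 1 — propose(0,'s'): n0:coor/t1/[-]
after 2 — deliver 0→1: n1:part/t1/[-]
after 3 — deliver 1→0: ·
after 4 — deliver 0→2: n2:part/t1/[-]
after 5 — deliver 2→0: n0:coor/t1/[s]
after 6 — deliver 0→2: n2:part/t1/[s]
after 7 — timeout(0): n0:coor/t2/[s]
after 8 — deliver 0→1: n1:part/t1/[s]
after 9 — deliver 1→0: ·
after 10 — deliver 0→2: n2:part/t2/[s]
after 11 — deliver 2→0: ·
after 12 — crash(1): n1:✗part/t1/[s]
after 13 — propose(0,'w'): n0:coor/t3/[s]

s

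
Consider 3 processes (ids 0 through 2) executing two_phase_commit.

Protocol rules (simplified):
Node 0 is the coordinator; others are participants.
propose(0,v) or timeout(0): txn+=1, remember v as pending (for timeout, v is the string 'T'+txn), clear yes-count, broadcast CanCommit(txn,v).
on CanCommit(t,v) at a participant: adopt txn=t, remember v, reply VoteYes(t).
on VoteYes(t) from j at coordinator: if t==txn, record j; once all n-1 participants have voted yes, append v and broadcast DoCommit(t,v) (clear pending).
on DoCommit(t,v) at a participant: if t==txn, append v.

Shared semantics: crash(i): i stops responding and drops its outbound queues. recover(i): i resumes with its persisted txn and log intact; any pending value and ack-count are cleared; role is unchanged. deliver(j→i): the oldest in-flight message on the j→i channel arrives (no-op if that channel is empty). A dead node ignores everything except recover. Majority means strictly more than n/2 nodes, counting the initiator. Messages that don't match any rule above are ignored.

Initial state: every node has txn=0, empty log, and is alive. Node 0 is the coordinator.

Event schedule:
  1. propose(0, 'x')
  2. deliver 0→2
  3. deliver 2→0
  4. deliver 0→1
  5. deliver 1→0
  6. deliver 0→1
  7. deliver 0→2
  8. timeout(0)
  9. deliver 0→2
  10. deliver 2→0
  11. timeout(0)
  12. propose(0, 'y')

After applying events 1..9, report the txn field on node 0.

2

[1] propose(0,'x') → N0(coor t1 [-])
[2] deliver 0→2 → N2(part t1 [-])
[3] deliver 2→0 → ∅
[4] deliver 0→1 → N1(part t1 [-])
[5] deliver 1→0 → N0(coor t1 [x])
[6] deliver 0→1 → N1(part t1 [x])
[7] deliver 0→2 → N2(part t1 [x])
[8] timeout(0) → N0(coor t2 [x])
[9] deliver 0→2 → N2(part t2 [x])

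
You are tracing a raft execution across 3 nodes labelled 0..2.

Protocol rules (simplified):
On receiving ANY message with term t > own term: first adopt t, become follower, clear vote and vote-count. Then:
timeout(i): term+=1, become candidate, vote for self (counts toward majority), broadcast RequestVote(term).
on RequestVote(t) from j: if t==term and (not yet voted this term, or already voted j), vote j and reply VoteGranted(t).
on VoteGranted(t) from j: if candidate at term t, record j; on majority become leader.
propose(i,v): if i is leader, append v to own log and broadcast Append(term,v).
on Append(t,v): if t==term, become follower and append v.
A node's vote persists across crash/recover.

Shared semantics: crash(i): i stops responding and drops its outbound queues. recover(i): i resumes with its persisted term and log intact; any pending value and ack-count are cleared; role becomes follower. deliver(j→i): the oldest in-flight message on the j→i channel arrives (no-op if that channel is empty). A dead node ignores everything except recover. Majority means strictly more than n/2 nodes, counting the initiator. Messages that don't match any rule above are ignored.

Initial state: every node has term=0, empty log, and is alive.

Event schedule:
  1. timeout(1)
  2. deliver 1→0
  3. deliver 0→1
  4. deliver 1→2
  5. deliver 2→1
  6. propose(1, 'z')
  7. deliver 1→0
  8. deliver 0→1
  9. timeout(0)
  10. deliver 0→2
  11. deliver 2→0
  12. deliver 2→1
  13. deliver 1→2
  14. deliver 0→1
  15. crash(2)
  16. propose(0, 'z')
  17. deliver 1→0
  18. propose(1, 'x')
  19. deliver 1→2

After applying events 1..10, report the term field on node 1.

e1 timeout(1): 1[cand,t=1,-]
e2 deliver 1→0: 0[foll,t=1,-]
e3 deliver 0→1: 1[lead,t=1,-]
e4 deliver 1→2: 2[foll,t=1,-]
e5 deliver 2→1: ·
e6 propose(1,'z'): 1[lead,t=1,z]
e7 deliver 1→0: 0[foll,t=1,z]
e8 deliver 0→1: ·
e9 timeout(0): 0[cand,t=2,z]
e10 deliver 0→2: 2[foll,t=2,-]

1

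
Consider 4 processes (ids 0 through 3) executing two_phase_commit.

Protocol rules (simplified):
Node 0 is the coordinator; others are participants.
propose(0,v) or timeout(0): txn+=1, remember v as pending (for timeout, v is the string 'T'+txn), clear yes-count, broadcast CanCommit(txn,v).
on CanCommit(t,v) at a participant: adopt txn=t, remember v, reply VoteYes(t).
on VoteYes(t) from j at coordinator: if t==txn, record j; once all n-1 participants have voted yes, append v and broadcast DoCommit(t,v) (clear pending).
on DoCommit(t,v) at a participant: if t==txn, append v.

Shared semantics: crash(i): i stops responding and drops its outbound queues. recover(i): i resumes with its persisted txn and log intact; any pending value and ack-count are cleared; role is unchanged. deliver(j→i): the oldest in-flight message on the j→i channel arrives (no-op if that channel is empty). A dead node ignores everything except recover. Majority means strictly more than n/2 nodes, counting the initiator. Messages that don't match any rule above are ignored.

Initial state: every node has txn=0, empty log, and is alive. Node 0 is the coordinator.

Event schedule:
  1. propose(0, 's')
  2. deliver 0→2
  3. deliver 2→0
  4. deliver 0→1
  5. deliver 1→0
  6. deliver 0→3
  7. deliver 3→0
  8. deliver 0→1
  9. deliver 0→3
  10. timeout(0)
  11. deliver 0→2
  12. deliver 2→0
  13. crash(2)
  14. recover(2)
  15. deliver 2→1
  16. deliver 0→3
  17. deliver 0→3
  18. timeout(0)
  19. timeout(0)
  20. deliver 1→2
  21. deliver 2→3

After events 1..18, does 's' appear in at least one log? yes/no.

1. propose(0,'s'):  <0:coor t1 ->
2. deliver 0→2:  <2:part t1 ->
3. deliver 2→0:  nop
4. deliver 0→1:  <1:part t1 ->
5. deliver 1→0:  nop
6. deliver 0→3:  <3:part t1 ->
7. deliver 3→0:  <0:coor t1 s>
8. deliver 0→1:  <1:part t1 s>
9. deliver 0→3:  <3:part t1 s>
10. timeout(0):  <0:coor t2 s>
11. deliver 0→2:  <2:part t1 s>
12. deliver 2→0:  nop
13. crash(2):  <2:✗part t1 s>
14. recover(2):  <2:part t1 s>
15. deliver 2→1:  nop
16. deliver 0→3:  <3:part t2 s>
17. deliver 0→3:  nop
18. timeout(0):  <0:coor t3 s>

yes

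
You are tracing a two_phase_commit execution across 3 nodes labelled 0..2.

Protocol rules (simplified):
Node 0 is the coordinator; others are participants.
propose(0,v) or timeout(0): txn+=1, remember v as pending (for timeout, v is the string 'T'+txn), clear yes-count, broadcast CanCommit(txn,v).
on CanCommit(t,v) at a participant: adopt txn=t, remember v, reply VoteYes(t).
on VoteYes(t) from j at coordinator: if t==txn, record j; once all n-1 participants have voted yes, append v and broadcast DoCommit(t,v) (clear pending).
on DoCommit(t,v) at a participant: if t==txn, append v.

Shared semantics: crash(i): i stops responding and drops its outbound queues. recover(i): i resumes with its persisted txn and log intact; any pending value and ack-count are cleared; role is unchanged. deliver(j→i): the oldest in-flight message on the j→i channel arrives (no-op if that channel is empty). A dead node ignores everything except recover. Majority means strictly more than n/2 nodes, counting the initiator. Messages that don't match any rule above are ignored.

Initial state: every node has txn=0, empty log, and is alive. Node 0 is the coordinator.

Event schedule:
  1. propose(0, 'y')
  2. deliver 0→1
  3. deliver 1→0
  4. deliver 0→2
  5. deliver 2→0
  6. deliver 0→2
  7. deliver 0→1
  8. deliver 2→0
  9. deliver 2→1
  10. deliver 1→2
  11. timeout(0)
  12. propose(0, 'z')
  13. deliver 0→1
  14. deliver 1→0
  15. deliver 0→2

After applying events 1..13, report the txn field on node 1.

[1] propose(0,'y') → N0(coor t1 [-])
[2] deliver 0→1 → N1(part t1 [-])
[3] deliver 1→0 → ∅
[4] deliver 0→2 → N2(part t1 [-])
[5] deliver 2→0 → N0(coor t1 [y])
[6] deliver 0→2 → N2(part t1 [y])
[7] deliver 0→1 → N1(part t1 [y])
[8] deliver 2→0 → ∅
[9] deliver 2→1 → ∅
[10] deliver 1→2 → ∅
[11] timeout(0) → N0(coor t2 [y])
[12] propose(0,'z') → N0(coor t3 [y])
[13] deliver 0→1 → N1(part t2 [y])

2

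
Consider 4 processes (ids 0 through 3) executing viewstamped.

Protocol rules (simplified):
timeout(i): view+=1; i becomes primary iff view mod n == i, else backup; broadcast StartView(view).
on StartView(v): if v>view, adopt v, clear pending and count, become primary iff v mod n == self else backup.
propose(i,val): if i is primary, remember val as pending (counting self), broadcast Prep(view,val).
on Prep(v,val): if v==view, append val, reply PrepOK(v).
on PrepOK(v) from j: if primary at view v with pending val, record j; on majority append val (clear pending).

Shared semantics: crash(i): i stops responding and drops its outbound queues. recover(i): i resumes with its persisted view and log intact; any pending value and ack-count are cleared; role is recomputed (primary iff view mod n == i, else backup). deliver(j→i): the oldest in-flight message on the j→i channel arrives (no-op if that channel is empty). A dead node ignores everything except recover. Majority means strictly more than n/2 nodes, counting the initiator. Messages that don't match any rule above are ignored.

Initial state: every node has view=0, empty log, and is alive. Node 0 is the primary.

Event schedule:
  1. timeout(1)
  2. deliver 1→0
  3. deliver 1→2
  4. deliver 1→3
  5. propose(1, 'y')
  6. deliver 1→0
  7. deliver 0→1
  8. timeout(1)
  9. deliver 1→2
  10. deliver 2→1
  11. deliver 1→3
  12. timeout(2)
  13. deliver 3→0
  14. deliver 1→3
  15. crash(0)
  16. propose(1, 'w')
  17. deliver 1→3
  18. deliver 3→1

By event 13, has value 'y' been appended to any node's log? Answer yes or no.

yes

e1 timeout(1): 1[prim,v=1,-]
e2 deliver 1→0: 0[back,v=1,-]
e3 deliver 1→2: 2[back,v=1,-]
e4 deliver 1→3: 3[back,v=1,-]
e5 propose(1,'y'): ·
e6 deliver 1→0: 0[back,v=1,y]
e7 deliver 0→1: ·
e8 timeout(1): 1[back,v=2,-]
e9 deliver 1→2: 2[back,v=1,y]
e10 deliver 2→1: ·
e11 deliver 1→3: 3[back,v=1,y]
e12 timeout(2): 2[prim,v=2,y]
e13 deliver 3→0: ·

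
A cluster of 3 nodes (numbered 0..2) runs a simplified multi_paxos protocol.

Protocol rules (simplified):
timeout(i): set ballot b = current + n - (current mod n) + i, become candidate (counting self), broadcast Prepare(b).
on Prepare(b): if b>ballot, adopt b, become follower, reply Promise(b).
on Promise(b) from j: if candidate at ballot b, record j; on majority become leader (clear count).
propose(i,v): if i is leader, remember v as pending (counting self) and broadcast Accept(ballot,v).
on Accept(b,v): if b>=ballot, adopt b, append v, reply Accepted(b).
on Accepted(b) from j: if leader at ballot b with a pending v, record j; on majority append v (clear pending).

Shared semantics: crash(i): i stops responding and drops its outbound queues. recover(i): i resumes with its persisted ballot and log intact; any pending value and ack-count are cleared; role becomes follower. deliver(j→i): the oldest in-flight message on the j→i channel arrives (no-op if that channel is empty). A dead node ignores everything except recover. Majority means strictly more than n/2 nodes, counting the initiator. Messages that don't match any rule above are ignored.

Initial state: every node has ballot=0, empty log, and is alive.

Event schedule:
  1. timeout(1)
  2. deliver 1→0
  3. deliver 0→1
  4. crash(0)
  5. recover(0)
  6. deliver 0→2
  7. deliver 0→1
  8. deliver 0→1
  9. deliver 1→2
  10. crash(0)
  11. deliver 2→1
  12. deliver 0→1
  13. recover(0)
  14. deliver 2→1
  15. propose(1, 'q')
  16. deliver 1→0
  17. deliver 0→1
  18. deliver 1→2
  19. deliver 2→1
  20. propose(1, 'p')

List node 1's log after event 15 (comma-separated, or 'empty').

step 1 timeout(1): 1={cand,b=4,log=-}
step 2 deliver 1→0: 0={foll,b=4,log=-}
step 3 deliver 0→1: 1={lead,b=4,log=-}
step 4 crash(0): 0={✗foll,b=4,log=-}
step 5 recover(0): 0={foll,b=4,log=-}
step 6 deliver 0→2: —
step 7 deliver 0→1: —
step 8 deliver 0→1: —
step 9 deliver 1→2: 2={foll,b=4,log=-}
step 10 crash(0): 0={✗foll,b=4,log=-}
step 11 deliver 2→1: —
step 12 deliver 0→1: —
step 13 recover(0): 0={foll,b=4,log=-}
step 14 deliver 2→1: —
step 15 propose(1,'q'): —

empty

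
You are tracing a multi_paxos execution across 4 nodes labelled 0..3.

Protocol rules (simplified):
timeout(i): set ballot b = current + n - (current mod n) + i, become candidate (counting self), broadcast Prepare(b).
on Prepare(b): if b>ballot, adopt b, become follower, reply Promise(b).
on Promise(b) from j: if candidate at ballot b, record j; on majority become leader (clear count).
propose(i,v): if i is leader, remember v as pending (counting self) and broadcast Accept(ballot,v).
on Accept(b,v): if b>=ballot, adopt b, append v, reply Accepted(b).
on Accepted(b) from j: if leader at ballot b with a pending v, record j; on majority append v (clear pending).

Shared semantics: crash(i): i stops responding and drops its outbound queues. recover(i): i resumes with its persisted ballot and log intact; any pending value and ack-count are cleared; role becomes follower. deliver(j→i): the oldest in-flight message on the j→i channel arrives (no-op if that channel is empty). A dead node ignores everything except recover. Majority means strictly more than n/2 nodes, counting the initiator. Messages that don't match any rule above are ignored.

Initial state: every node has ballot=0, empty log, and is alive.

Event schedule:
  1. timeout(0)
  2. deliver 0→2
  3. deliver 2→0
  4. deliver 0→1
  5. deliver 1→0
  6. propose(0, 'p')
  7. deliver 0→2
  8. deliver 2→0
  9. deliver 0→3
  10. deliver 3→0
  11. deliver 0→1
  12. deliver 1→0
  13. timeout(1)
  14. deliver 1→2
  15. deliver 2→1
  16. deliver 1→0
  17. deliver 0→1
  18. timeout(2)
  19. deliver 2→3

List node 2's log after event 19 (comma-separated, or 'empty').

step 1 timeout(0): 0={cand,b=4,log=-}
step 2 deliver 0→2: 2={foll,b=4,log=-}
step 3 deliver 2→0: —
step 4 deliver 0→1: 1={foll,b=4,log=-}
step 5 deliver 1→0: 0={lead,b=4,log=-}
step 6 propose(0,'p'): —
step 7 deliver 0→2: 2={foll,b=4,log=p}
step 8 deliver 2→0: —
step 9 deliver 0→3: 3={foll,b=4,log=-}
step 10 deliver 3→0: —
step 11 deliver 0→1: 1={foll,b=4,log=p}
step 12 deliver 1→0: 0={lead,b=4,log=p}
step 13 timeout(1): 1={cand,b=9,log=p}
step 14 deliver 1→2: 2={foll,b=9,log=p}
step 15 deliver 2→1: —
step 16 deliver 1→0: 0={foll,b=9,log=p}
step 17 deliver 0→1: 1={lead,b=9,log=p}
step 18 timeout(2): 2={cand,b=14,log=p}
step 19 deliver 2→3: 3={foll,b=14,log=-}

p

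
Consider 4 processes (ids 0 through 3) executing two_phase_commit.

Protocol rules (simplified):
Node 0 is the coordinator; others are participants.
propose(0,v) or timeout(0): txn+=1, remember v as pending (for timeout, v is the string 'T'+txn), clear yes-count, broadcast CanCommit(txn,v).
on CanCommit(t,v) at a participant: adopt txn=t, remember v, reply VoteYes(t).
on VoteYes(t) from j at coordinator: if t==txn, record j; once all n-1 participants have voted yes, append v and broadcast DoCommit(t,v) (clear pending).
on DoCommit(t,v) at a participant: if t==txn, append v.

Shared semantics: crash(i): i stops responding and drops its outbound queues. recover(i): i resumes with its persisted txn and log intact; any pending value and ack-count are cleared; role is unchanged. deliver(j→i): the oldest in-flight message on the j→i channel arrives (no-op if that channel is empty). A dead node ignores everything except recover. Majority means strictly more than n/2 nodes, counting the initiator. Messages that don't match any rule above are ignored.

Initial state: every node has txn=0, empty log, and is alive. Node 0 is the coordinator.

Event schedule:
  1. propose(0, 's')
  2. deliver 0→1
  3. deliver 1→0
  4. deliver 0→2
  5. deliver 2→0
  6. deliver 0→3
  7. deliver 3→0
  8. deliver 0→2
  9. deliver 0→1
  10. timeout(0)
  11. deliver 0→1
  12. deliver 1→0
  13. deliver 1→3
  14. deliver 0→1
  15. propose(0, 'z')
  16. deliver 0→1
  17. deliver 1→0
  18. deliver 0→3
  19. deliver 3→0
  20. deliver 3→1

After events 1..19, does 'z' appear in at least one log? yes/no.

no

after 1 — propose(0,'s'): n0:coor/t1/[-]
after 2 — deliver 0→1: n1:part/t1/[-]
after 3 — deliver 1→0: ·
after 4 — deliver 0→2: n2:part/t1/[-]
after 5 — deliver 2→0: ·
after 6 — deliver 0→3: n3:part/t1/[-]
after 7 — deliver 3→0: n0:coor/t1/[s]
after 8 — deliver 0→2: n2:part/t1/[s]
after 9 — deliver 0→1: n1:part/t1/[s]
after 10 — timeout(0): n0:coor/t2/[s]
after 11 — deliver 0→1: n1:part/t2/[s]
after 12 — deliver 1→0: ·
after 13 — deliver 1→3: ·
after 14 — deliver 0→1: ·
after 15 — propose(0,'z'): n0:coor/t3/[s]
after 16 — deliver 0→1: n1:part/t3/[s]
after 17 — deliver 1→0: ·
after 18 — deliver 0→3: n3:part/t1/[s]
after 19 — deliver 3→0: ·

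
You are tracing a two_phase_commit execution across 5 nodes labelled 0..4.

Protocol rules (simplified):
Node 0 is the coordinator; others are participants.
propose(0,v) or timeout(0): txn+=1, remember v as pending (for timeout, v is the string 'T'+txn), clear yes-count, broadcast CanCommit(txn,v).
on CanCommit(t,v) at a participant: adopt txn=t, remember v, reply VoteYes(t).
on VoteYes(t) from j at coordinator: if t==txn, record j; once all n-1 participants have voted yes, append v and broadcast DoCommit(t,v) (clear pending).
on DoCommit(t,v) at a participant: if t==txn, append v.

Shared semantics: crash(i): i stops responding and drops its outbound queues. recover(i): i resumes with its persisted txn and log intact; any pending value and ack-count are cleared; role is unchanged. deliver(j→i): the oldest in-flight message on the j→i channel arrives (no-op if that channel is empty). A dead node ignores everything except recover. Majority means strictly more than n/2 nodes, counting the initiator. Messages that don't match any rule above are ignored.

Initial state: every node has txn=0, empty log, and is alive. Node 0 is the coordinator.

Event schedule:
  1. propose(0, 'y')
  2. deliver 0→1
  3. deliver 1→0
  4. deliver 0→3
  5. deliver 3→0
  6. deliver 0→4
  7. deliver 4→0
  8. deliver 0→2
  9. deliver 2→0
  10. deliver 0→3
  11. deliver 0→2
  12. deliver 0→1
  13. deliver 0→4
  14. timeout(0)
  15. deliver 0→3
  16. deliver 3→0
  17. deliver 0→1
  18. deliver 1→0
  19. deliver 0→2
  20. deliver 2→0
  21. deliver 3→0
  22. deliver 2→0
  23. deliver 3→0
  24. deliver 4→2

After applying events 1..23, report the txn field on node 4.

step 1 propose(0,'y'): 0={coor,t=1,log=-}
step 2 deliver 0→1: 1={part,t=1,log=-}
step 3 deliver 1→0: —
step 4 deliver 0→3: 3={part,t=1,log=-}
step 5 deliver 3→0: —
step 6 deliver 0→4: 4={part,t=1,log=-}
step 7 deliver 4→0: —
step 8 deliver 0→2: 2={part,t=1,log=-}
step 9 deliver 2→0: 0={coor,t=1,log=y}
step 10 deliver 0→3: 3={part,t=1,log=y}
step 11 deliver 0→2: 2={part,t=1,log=y}
step 12 deliver 0→1: 1={part,t=1,log=y}
step 13 deliver 0→4: 4={part,t=1,log=y}
step 14 timeout(0): 0={coor,t=2,log=y}
step 15 deliver 0→3: 3={part,t=2,log=y}
step 16 deliver 3→0: —
step 17 deliver 0→1: 1={part,t=2,log=y}
step 18 deliver 1→0: —
step 19 deliver 0→2: 2={part,t=2,log=y}
step 20 deliver 2→0: —
step 21 deliver 3→0: —
step 22 deliver 2→0: —
step 23 deliver 3→0: —

1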